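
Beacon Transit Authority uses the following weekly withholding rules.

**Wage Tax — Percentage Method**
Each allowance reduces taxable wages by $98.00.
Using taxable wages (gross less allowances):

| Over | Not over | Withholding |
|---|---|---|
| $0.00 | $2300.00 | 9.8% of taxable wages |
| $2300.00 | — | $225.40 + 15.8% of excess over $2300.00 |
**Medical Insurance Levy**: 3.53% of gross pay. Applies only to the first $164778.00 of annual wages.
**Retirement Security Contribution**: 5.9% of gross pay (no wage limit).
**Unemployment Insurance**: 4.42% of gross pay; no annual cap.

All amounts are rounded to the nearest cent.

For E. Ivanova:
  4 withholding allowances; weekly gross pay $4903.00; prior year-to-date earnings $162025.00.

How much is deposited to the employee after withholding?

$3725.09

Wage Tax: taxable = $4903.00 − 4×$98.00 = $4511.00
  $225.40 + 15.8% × ($4511.00 − $2300.00) = $225.40 + 15.8% × $2211.00 = $574.74
Medical Insurance Levy: cap $164778.00 − YTD $162025.00 = $2753.00 subject; 3.53% × $2753.00 = $97.18
Retirement Security Contribution: 5.9% × $4903.00 = $289.28
Unemployment Insurance: 4.42% × $4903.00 = $216.71
Total withheld: $574.74 + $97.18 + $289.28 + $216.71 = $1177.91
Net pay: $4903.00 − $1177.91 = $3725.09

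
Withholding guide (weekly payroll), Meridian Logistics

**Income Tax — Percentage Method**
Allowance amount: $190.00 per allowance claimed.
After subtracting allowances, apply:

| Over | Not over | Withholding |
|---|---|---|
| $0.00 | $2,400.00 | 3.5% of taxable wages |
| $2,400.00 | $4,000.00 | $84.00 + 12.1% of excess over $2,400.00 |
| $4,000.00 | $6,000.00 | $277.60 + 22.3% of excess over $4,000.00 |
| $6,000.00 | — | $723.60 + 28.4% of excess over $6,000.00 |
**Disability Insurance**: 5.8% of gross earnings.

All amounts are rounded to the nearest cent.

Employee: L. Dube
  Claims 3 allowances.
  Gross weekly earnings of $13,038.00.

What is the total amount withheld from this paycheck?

Income Tax: taxable = $13,038.00 − 3×$190.00 = $12,468.00
  $723.60 + 28.4% × ($12,468.00 − $6,000.00) = $723.60 + 28.4% × $6,468.00 = $2,560.51
Disability Insurance: 5.8% × $13,038.00 = $756.20
Total: $2,560.51 + $756.20 = $3,316.71

$3,316.71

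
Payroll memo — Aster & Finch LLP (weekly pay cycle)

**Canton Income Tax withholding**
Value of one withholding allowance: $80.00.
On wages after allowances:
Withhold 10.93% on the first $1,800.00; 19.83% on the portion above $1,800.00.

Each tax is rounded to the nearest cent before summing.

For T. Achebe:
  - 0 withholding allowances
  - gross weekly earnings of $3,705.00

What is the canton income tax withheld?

Canton Income Tax: taxable = $3,705.00
  $196.74 + 19.83% × ($3,705.00 − $1,800.00) = $196.74 + 19.83% × $1,905.00 = $574.50

$574.50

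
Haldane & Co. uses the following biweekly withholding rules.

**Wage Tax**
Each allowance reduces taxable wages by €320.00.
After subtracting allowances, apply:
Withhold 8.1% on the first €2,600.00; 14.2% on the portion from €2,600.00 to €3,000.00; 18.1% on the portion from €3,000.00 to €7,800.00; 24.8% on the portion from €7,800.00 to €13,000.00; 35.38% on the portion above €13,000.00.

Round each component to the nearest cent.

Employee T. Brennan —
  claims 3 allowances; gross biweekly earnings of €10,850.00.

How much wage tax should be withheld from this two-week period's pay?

Wage Tax: taxable = €10,850.00 − 3×€320.00 = €9,890.00
  €1,136.20 + 24.8% × (€9,890.00 − €7,800.00) = €1,136.20 + 24.8% × €2,090.00 = €1,654.52

€1,654.52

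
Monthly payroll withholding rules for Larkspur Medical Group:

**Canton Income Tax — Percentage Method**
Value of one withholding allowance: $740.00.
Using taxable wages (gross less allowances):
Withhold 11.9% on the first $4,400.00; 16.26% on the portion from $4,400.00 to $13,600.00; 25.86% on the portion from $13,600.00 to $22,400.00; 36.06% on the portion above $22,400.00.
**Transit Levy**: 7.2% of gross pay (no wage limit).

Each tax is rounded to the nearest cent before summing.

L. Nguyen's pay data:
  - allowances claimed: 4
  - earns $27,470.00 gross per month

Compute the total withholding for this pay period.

Canton Income Tax: taxable = $27,470.00 − 4×$740.00 = $24,510.00
  $4,295.20 + 36.06% × ($24,510.00 − $22,400.00) = $4,295.20 + 36.06% × $2,110.00 = $5,056.07
Transit Levy: 7.2% × $27,470.00 = $1,977.84
Total: $5,056.07 + $1,977.84 = $7,033.91

$7,033.91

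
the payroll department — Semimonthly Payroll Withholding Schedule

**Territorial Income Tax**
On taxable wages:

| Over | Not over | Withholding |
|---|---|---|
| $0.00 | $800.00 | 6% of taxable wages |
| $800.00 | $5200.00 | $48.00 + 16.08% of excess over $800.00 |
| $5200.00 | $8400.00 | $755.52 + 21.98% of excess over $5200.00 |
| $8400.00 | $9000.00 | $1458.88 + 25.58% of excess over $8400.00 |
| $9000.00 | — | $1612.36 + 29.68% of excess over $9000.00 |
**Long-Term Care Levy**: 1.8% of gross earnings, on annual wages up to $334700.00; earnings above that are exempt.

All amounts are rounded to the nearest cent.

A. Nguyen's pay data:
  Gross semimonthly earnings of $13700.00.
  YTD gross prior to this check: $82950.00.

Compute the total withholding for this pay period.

Territorial Income Tax: taxable = $13700.00
  $1612.36 + 29.68% × ($13700.00 − $9000.00) = $1612.36 + 29.68% × $4700.00 = $3007.32
Long-Term Care Levy: 1.8% × $13700.00 = $246.60
Total: $3007.32 + $246.60 = $3253.92

$3253.92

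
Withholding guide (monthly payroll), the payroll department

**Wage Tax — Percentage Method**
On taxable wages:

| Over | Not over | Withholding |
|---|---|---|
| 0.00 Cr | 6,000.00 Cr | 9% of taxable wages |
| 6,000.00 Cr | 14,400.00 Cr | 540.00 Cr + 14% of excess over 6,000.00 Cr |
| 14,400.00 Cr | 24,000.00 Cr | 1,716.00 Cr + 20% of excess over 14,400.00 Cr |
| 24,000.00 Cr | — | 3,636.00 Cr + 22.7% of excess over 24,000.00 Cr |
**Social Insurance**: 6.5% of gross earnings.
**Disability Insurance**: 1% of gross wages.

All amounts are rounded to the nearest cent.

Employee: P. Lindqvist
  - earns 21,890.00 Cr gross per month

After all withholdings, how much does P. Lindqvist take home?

17,034.25 Cr

Wage Tax: taxable = 21,890.00 Cr
  1,716.00 Cr + 20% × (21,890.00 Cr − 14,400.00 Cr) = 1,716.00 Cr + 20% × 7,490.00 Cr = 3,214.00 Cr
Social Insurance: 6.5% × 21,890.00 Cr = 1,422.85 Cr
Disability Insurance: 1% × 21,890.00 Cr = 218.90 Cr
Total withheld: 3,214.00 Cr + 1,422.85 Cr + 218.90 Cr = 4,855.75 Cr
Net pay: 21,890.00 Cr − 4,855.75 Cr = 17,034.25 Cr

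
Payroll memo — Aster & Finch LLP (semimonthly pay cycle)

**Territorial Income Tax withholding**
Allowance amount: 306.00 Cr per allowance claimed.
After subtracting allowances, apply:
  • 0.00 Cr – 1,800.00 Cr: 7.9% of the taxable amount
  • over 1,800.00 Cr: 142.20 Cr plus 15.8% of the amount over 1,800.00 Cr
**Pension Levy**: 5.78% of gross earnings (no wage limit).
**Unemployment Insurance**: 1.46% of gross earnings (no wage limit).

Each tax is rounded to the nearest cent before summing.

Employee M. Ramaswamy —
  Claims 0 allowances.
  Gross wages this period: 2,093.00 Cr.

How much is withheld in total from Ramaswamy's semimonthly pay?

340.03 Cr

Territorial Income Tax: taxable = 2,093.00 Cr
  142.20 Cr + 15.8% × (2,093.00 Cr − 1,800.00 Cr) = 142.20 Cr + 15.8% × 293.00 Cr = 188.49 Cr
Pension Levy: 5.78% × 2,093.00 Cr = 120.98 Cr
Unemployment Insurance: 1.46% × 2,093.00 Cr = 30.56 Cr
Total: 188.49 Cr + 120.98 Cr + 30.56 Cr = 340.03 Cr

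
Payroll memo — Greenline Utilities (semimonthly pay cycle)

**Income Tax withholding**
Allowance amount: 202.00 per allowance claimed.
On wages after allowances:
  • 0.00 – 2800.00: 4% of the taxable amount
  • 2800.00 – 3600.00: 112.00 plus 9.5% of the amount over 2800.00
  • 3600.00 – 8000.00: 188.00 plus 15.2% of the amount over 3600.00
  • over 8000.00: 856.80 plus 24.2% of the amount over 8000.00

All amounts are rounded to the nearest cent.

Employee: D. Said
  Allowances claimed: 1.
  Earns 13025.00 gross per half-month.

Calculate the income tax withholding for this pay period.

2023.97

Income Tax: taxable = 13025.00 − 1×202.00 = 12823.00
  856.80 + 24.2% × (12823.00 − 8000.00) = 856.80 + 24.2% × 4823.00 = 2023.97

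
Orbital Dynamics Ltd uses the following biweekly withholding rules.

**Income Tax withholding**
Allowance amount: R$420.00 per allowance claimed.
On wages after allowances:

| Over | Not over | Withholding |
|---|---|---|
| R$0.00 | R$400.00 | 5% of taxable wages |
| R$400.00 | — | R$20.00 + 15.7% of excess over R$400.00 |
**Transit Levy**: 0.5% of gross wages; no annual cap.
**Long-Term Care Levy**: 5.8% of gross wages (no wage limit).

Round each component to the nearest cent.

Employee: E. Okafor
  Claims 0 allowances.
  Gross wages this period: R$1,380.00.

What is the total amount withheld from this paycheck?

Income Tax: taxable = R$1,380.00
  R$20.00 + 15.7% × (R$1,380.00 − R$400.00) = R$20.00 + 15.7% × R$980.00 = R$173.86
Transit Levy: 0.5% × R$1,380.00 = R$6.90
Long-Term Care Levy: 5.8% × R$1,380.00 = R$80.04
Total: R$173.86 + R$6.90 + R$80.04 = R$260.80

R$260.80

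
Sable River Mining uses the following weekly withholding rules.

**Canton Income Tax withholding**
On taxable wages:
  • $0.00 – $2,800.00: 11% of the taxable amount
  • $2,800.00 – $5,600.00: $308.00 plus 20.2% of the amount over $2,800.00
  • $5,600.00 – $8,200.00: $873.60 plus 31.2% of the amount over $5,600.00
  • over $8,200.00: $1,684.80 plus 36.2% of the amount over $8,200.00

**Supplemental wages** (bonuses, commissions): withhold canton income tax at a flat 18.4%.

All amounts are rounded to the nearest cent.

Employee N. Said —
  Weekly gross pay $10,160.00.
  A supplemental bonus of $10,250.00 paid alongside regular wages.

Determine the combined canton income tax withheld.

$4,280.32

Canton Income Tax: taxable = $10,160.00
  $1,684.80 + 36.2% × ($10,160.00 − $8,200.00) = $1,684.80 + 36.2% × $1,960.00 = $2,394.32
Supplemental (18.4% flat on bonus): 18.4% × $10,250.00 = $1,886.00
Total canton income tax: $2,394.32 + $1,886.00 = $4,280.32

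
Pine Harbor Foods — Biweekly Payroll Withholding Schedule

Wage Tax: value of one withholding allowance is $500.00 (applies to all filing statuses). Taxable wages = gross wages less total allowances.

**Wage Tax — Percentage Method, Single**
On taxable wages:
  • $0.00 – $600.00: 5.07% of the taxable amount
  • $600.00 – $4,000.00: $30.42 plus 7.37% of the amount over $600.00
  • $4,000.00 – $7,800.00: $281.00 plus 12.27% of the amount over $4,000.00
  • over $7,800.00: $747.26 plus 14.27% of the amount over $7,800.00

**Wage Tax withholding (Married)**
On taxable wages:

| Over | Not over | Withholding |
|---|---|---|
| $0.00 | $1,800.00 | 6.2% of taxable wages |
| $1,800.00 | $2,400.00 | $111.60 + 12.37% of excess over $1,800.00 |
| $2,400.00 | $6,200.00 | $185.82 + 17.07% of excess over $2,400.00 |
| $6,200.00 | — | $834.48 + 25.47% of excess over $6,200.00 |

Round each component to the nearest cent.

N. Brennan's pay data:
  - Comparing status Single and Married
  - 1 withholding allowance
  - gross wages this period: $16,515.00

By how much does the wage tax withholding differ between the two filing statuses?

Wage Tax (Single): taxable = $16,515.00 − 1×$500.00 = $16,015.00
  $747.26 + 14.27% × ($16,015.00 − $7,800.00) = $747.26 + 14.27% × $8,215.00 = $1,919.54
Wage Tax (Married): taxable = $16,515.00 − 1×$500.00 = $16,015.00
  $834.48 + 25.47% × ($16,015.00 − $6,200.00) = $834.48 + 25.47% × $9,815.00 = $3,334.36
Difference: |$1,919.54 − $3,334.36| = $1,414.82 (higher under Married)

$1,414.82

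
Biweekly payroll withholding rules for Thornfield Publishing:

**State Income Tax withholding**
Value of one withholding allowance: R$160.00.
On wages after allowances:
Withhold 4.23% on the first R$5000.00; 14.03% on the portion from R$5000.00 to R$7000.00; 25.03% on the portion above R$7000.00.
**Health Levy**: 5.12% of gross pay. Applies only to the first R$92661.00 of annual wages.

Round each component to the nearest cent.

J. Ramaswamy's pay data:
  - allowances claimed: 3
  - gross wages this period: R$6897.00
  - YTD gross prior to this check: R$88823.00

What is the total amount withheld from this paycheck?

R$606.82

State Income Tax: taxable = R$6897.00 − 3×R$160.00 = R$6417.00
  R$211.50 + 14.03% × (R$6417.00 − R$5000.00) = R$211.50 + 14.03% × R$1417.00 = R$410.31
Health Levy: cap R$92661.00 − YTD R$88823.00 = R$3838.00 subject; 5.12% × R$3838.00 = R$196.51
Total: R$410.31 + R$196.51 = R$606.82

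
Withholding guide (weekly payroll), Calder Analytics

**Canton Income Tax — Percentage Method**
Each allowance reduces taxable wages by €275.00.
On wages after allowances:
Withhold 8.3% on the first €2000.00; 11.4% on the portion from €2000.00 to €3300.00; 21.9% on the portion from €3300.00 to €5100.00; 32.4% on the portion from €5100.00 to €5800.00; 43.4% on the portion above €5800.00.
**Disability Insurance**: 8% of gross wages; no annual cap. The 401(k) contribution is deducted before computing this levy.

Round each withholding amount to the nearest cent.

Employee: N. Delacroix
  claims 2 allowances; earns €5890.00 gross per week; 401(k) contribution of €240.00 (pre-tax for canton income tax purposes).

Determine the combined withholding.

Canton Income Tax: taxable = €5890.00 − €240.00 − 2×€275.00 = €5100.00
  €314.20 + 21.9% × (€5100.00 − €3300.00) = €314.20 + 21.9% × €1800.00 = €708.40
Disability Insurance: 8% × €5650.00 = €452.00
Total: €708.40 + €452.00 = €1160.40

€1160.40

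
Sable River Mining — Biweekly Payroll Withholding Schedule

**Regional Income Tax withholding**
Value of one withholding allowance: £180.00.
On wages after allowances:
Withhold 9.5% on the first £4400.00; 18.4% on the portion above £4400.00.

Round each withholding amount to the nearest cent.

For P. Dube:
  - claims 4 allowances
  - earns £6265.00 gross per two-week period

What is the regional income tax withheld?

£628.68

Regional Income Tax: taxable = £6265.00 − 4×£180.00 = £5545.00
  £418.00 + 18.4% × (£5545.00 − £4400.00) = £418.00 + 18.4% × £1145.00 = £628.68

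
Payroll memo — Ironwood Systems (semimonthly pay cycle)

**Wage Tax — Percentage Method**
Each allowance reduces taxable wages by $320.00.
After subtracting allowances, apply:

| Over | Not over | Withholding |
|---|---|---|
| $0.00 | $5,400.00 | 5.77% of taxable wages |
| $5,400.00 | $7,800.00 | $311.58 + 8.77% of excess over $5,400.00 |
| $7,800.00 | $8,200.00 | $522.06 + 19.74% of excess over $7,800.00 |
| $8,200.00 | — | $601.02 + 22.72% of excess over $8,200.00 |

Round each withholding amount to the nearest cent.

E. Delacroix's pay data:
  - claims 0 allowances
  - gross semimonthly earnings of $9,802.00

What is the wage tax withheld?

Wage Tax: taxable = $9,802.00
  $601.02 + 22.72% × ($9,802.00 − $8,200.00) = $601.02 + 22.72% × $1,602.00 = $964.99

$964.99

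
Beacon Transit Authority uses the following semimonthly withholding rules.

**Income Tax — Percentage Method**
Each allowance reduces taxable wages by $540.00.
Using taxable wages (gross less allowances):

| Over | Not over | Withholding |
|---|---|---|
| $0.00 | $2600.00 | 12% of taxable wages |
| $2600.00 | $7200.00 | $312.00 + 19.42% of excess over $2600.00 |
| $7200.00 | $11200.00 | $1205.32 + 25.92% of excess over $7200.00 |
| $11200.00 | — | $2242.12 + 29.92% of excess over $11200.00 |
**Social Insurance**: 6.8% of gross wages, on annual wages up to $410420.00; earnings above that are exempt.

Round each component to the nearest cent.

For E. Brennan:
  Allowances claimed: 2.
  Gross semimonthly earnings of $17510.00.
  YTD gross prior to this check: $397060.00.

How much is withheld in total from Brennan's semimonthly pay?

$4715.42

Income Tax: taxable = $17510.00 − 2×$540.00 = $16430.00
  $2242.12 + 29.92% × ($16430.00 − $11200.00) = $2242.12 + 29.92% × $5230.00 = $3806.94
Social Insurance: cap $410420.00 − YTD $397060.00 = $13360.00 subject; 6.8% × $13360.00 = $908.48
Total: $3806.94 + $908.48 = $4715.42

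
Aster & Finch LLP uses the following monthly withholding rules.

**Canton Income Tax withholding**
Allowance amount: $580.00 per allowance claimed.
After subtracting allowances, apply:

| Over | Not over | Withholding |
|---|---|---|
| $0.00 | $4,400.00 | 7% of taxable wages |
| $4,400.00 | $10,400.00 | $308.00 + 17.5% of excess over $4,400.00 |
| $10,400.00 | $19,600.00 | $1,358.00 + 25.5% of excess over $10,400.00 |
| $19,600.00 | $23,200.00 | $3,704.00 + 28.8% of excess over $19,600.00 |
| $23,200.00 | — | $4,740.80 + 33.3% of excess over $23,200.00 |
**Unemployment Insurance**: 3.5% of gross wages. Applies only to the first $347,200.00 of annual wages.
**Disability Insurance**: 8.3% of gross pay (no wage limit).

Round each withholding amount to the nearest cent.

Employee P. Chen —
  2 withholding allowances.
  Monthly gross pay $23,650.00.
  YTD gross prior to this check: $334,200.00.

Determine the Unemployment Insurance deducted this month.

Unemployment Insurance: cap $347,200.00 − YTD $334,200.00 = $13,000.00 subject; 3.5% × $13,000.00 = $455.00

$455.00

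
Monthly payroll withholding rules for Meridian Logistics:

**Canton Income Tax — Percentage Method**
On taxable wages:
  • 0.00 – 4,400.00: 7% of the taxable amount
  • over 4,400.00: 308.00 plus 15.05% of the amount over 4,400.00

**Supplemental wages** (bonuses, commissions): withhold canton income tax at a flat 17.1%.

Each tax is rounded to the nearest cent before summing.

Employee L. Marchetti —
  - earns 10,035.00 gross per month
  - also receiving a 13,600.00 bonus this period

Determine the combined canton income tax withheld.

Canton Income Tax: taxable = 10,035.00
  308.00 + 15.05% × (10,035.00 − 4,400.00) = 308.00 + 15.05% × 5,635.00 = 1,156.07
Supplemental (17.1% flat on bonus): 17.1% × 13,600.00 = 2,325.60
Total canton income tax: 1,156.07 + 2,325.60 = 3,481.67

3,481.67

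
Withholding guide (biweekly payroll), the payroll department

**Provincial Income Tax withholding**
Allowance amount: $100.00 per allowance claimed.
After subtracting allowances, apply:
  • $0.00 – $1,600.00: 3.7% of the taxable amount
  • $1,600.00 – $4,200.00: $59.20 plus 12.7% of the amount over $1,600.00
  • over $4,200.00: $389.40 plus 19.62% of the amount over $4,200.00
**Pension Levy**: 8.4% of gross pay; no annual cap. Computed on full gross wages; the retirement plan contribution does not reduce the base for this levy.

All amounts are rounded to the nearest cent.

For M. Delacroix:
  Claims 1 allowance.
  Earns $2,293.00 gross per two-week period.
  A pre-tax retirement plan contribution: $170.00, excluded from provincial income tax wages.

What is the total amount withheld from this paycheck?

Provincial Income Tax: taxable = $2,293.00 − $170.00 − 1×$100.00 = $2,023.00
  $59.20 + 12.7% × ($2,023.00 − $1,600.00) = $59.20 + 12.7% × $423.00 = $112.92
Pension Levy: 8.4% × $2,293.00 = $192.61
Total: $112.92 + $192.61 = $305.53

$305.53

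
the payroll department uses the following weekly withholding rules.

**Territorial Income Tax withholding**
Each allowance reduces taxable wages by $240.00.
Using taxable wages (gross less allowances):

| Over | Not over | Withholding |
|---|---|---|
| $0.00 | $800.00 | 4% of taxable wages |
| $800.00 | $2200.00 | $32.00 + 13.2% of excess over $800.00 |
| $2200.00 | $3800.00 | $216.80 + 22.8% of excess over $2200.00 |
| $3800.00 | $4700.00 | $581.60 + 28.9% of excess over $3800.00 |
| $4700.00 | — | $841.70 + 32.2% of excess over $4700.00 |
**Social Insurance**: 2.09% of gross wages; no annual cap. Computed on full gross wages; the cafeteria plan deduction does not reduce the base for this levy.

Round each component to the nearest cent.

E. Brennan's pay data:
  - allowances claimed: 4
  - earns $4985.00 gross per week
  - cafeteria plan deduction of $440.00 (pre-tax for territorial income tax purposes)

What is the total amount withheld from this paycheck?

$636.77

Territorial Income Tax: taxable = $4985.00 − $440.00 − 4×$240.00 = $3585.00
  $216.80 + 22.8% × ($3585.00 − $2200.00) = $216.80 + 22.8% × $1385.00 = $532.58
Social Insurance: 2.09% × $4985.00 = $104.19
Total: $532.58 + $104.19 = $636.77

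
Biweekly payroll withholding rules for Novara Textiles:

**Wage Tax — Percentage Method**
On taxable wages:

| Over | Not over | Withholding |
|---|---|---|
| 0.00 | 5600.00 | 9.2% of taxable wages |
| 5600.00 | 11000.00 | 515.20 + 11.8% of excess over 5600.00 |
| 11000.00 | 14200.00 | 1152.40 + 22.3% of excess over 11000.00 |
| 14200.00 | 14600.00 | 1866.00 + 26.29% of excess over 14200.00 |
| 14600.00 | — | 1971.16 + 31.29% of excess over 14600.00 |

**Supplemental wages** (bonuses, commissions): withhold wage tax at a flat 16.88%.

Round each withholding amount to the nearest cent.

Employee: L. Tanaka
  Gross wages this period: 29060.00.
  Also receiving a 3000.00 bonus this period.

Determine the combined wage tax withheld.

Wage Tax: taxable = 29060.00
  1971.16 + 31.29% × (29060.00 − 14600.00) = 1971.16 + 31.29% × 14460.00 = 6495.69
Supplemental (16.88% flat on bonus): 16.88% × 3000.00 = 506.40
Total wage tax: 6495.69 + 506.40 = 7002.09

7002.09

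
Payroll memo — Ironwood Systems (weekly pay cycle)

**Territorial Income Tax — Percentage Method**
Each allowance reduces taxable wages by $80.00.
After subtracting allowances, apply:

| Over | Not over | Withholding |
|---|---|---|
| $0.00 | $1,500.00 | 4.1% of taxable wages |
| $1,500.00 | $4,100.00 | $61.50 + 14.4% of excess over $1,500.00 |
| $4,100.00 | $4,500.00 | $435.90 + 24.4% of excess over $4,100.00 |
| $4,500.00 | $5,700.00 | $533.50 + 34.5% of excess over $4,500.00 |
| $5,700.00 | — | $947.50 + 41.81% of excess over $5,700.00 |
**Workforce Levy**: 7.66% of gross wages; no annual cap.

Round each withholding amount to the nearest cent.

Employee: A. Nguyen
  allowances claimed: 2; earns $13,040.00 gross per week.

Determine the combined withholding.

$4,948.32

Territorial Income Tax: taxable = $13,040.00 − 2×$80.00 = $12,880.00
  $947.50 + 41.81% × ($12,880.00 − $5,700.00) = $947.50 + 41.81% × $7,180.00 = $3,949.46
Workforce Levy: 7.66% × $13,040.00 = $998.86
Total: $3,949.46 + $998.86 = $4,948.32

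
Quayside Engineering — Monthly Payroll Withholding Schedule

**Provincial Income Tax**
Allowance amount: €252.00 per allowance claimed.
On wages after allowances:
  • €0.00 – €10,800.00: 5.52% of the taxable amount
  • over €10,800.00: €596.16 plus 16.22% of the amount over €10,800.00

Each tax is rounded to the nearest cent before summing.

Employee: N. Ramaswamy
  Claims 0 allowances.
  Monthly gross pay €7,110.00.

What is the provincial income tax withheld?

Provincial Income Tax: taxable = €7,110.00
  5.52% × €7,110.00 = €392.47

€392.47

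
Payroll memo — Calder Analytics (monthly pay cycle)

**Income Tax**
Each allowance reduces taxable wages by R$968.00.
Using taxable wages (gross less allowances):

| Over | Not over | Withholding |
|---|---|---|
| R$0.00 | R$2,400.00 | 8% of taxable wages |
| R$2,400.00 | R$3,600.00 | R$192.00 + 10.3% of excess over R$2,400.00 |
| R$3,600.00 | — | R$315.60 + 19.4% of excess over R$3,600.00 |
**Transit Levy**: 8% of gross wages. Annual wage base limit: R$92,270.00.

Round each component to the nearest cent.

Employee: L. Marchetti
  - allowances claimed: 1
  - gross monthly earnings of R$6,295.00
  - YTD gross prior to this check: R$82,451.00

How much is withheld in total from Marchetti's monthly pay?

Income Tax: taxable = R$6,295.00 − 1×R$968.00 = R$5,327.00
  R$315.60 + 19.4% × (R$5,327.00 − R$3,600.00) = R$315.60 + 19.4% × R$1,727.00 = R$650.64
Transit Levy: 8% × R$6,295.00 = R$503.60
Total: R$650.64 + R$503.60 = R$1,154.24

R$1,154.24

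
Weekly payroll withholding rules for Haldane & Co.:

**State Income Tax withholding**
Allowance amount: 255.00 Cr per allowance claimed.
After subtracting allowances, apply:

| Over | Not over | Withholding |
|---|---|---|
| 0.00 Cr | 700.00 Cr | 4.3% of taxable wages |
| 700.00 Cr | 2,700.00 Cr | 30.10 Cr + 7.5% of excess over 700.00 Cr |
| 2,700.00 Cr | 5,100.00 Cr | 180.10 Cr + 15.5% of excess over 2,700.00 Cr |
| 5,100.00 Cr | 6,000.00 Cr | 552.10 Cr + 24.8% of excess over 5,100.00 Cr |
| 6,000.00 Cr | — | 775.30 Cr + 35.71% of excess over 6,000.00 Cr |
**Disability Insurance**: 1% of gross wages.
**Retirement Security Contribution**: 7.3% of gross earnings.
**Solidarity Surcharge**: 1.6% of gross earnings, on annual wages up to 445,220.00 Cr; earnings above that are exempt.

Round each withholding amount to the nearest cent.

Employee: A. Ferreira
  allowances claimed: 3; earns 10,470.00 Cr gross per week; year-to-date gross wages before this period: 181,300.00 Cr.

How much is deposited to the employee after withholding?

7,335.11 Cr

State Income Tax: taxable = 10,470.00 Cr − 3×255.00 Cr = 9,705.00 Cr
  775.30 Cr + 35.71% × (9,705.00 Cr − 6,000.00 Cr) = 775.30 Cr + 35.71% × 3,705.00 Cr = 2,098.36 Cr
Disability Insurance: 1% × 10,470.00 Cr = 104.70 Cr
Retirement Security Contribution: 7.3% × 10,470.00 Cr = 764.31 Cr
Solidarity Surcharge: 1.6% × 10,470.00 Cr = 167.52 Cr
Total withheld: 2,098.36 Cr + 104.70 Cr + 764.31 Cr + 167.52 Cr = 3,134.89 Cr
Net pay: 10,470.00 Cr − 3,134.89 Cr = 7,335.11 Cr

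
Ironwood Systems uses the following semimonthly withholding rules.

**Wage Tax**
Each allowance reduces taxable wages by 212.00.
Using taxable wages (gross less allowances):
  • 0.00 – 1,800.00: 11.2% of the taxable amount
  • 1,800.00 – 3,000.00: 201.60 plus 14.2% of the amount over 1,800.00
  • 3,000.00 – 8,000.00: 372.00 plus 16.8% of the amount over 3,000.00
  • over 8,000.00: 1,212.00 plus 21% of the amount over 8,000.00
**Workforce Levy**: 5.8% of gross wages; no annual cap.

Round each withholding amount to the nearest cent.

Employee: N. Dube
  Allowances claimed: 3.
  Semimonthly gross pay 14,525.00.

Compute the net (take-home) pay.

Wage Tax: taxable = 14,525.00 − 3×212.00 = 13,889.00
  1,212.00 + 21% × (13,889.00 − 8,000.00) = 1,212.00 + 21% × 5,889.00 = 2,448.69
Workforce Levy: 5.8% × 14,525.00 = 842.45
Total withheld: 2,448.69 + 842.45 = 3,291.14
Net pay: 14,525.00 − 3,291.14 = 11,233.86

11,233.86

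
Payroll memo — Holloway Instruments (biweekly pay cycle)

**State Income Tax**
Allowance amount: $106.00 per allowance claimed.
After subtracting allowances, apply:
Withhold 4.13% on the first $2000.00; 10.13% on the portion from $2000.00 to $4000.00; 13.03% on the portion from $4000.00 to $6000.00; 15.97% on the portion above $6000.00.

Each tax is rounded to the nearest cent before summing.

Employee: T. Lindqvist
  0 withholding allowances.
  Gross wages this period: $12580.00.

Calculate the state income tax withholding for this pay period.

State Income Tax: taxable = $12580.00
  $545.80 + 15.97% × ($12580.00 − $6000.00) = $545.80 + 15.97% × $6580.00 = $1596.63

$1596.63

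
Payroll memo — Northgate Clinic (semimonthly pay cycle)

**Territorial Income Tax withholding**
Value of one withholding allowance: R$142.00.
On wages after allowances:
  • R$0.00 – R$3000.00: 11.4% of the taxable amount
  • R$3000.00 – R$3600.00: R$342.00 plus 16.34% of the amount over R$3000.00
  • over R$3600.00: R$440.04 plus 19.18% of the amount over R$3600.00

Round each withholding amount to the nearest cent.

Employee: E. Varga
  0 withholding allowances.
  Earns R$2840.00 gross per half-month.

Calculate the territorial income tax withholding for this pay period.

Territorial Income Tax: taxable = R$2840.00
  11.4% × R$2840.00 = R$323.76

R$323.76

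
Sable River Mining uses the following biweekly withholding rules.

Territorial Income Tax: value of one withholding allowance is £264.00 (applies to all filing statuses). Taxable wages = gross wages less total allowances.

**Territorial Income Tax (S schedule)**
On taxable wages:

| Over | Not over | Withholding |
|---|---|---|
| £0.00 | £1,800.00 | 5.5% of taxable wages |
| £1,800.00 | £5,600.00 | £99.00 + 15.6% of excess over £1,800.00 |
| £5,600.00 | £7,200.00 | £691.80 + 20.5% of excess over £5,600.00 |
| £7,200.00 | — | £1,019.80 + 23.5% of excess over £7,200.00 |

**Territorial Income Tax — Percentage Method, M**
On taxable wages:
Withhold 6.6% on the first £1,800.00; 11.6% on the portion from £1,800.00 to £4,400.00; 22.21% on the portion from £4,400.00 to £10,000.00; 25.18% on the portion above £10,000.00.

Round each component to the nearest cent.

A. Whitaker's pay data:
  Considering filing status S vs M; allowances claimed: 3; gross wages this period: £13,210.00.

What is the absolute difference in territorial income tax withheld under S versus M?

Territorial Income Tax (S): taxable = £13,210.00 − 3×£264.00 = £12,418.00
  £1,019.80 + 23.5% × (£12,418.00 − £7,200.00) = £1,019.80 + 23.5% × £5,218.00 = £2,246.03
Territorial Income Tax (M): taxable = £13,210.00 − 3×£264.00 = £12,418.00
  £1,664.16 + 25.18% × (£12,418.00 − £10,000.00) = £1,664.16 + 25.18% × £2,418.00 = £2,273.01
Difference: |£2,246.03 − £2,273.01| = £26.98 (higher under M)

£26.98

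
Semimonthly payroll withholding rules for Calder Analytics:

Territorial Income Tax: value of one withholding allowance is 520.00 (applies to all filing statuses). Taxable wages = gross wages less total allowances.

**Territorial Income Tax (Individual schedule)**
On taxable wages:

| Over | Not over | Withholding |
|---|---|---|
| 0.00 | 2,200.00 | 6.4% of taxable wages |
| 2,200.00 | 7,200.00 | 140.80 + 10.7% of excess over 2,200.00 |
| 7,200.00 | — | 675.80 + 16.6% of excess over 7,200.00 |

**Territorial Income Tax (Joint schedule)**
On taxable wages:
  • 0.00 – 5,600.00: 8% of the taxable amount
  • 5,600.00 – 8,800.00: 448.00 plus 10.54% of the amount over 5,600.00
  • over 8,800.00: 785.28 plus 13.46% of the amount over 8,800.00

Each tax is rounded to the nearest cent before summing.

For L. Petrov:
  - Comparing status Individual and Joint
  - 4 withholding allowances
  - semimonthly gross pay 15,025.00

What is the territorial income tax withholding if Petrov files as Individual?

1,629.47

Territorial Income Tax (Individual): taxable = 15,025.00 − 4×520.00 = 12,945.00
  675.80 + 16.6% × (12,945.00 − 7,200.00) = 675.80 + 16.6% × 5,745.00 = 1,629.47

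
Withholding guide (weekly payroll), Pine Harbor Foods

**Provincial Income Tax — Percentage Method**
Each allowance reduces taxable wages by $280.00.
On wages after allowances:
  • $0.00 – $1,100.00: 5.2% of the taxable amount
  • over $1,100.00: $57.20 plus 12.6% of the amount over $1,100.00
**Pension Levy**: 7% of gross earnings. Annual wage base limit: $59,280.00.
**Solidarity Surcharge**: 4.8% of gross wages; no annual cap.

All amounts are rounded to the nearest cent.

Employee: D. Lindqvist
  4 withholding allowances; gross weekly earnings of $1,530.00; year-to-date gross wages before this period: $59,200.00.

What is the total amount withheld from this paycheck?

$100.36

Provincial Income Tax: taxable = $1,530.00 − 4×$280.00 = $410.00
  5.2% × $410.00 = $21.32
Pension Levy: cap $59,280.00 − YTD $59,200.00 = $80.00 subject; 7% × $80.00 = $5.60
Solidarity Surcharge: 4.8% × $1,530.00 = $73.44
Total: $21.32 + $5.60 + $73.44 = $100.36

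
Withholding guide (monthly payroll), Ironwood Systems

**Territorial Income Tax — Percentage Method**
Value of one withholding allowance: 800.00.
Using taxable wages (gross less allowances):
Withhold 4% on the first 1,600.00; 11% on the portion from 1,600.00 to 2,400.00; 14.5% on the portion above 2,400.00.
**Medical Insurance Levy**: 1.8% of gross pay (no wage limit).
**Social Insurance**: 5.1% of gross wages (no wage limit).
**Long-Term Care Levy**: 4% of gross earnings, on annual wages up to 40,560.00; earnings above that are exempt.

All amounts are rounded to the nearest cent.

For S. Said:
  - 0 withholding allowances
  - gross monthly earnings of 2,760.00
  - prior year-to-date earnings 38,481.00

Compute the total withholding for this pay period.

477.80

Territorial Income Tax: taxable = 2,760.00
  152.00 + 14.5% × (2,760.00 − 2,400.00) = 152.00 + 14.5% × 360.00 = 204.20
Medical Insurance Levy: 1.8% × 2,760.00 = 49.68
Social Insurance: 5.1% × 2,760.00 = 140.76
Long-Term Care Levy: cap 40,560.00 − YTD 38,481.00 = 2,079.00 subject; 4% × 2,079.00 = 83.16
Total: 204.20 + 49.68 + 140.76 + 83.16 = 477.80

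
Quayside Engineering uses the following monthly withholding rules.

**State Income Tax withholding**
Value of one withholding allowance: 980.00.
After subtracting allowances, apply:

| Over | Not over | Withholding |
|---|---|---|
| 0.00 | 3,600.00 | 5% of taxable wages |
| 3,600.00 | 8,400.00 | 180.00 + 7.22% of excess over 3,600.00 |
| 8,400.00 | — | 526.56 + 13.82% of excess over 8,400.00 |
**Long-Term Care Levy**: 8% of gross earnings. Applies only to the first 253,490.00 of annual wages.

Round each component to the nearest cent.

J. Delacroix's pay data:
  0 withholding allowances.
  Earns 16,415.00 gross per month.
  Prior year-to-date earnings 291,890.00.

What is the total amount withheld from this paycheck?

1,634.23

State Income Tax: taxable = 16,415.00
  526.56 + 13.82% × (16,415.00 − 8,400.00) = 526.56 + 13.82% × 8,015.00 = 1,634.23
Long-Term Care Levy: YTD 291,890.00 ≥ cap 253,490.00 → 0.00
Total: 1,634.23 + 0.00 = 1,634.23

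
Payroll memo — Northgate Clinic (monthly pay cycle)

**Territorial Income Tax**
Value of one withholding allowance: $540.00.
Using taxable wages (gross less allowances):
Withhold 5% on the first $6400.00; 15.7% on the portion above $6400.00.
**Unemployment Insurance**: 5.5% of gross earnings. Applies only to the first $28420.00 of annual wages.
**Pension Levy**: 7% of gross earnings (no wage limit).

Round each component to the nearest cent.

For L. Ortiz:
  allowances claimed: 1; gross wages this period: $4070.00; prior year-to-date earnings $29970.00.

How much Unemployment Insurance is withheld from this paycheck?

Unemployment Insurance: YTD $29970.00 ≥ cap $28420.00 → $0.00

$0.00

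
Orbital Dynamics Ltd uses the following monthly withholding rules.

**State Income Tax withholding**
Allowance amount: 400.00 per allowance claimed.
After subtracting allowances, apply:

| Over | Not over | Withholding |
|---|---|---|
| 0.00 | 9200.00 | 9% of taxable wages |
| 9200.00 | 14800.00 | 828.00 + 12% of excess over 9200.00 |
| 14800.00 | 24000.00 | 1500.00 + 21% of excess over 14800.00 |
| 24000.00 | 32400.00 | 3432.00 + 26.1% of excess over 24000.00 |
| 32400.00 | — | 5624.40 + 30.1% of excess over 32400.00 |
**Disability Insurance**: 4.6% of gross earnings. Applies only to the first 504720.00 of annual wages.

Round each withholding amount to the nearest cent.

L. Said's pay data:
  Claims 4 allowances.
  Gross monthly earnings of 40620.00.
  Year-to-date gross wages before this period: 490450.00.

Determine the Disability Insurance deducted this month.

656.42

Disability Insurance: cap 504720.00 − YTD 490450.00 = 14270.00 subject; 4.6% × 14270.00 = 656.42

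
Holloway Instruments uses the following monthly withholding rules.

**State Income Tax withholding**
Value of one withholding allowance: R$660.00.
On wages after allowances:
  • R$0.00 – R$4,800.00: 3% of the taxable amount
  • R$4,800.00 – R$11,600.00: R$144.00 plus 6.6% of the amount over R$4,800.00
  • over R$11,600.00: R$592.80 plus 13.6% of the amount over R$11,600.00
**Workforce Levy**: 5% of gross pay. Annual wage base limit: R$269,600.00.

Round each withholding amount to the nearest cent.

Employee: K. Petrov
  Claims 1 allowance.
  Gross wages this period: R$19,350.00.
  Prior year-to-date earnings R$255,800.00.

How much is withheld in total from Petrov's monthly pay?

State Income Tax: taxable = R$19,350.00 − 1×R$660.00 = R$18,690.00
  R$592.80 + 13.6% × (R$18,690.00 − R$11,600.00) = R$592.80 + 13.6% × R$7,090.00 = R$1,557.04
Workforce Levy: cap R$269,600.00 − YTD R$255,800.00 = R$13,800.00 subject; 5% × R$13,800.00 = R$690.00
Total: R$1,557.04 + R$690.00 = R$2,247.04

R$2,247.04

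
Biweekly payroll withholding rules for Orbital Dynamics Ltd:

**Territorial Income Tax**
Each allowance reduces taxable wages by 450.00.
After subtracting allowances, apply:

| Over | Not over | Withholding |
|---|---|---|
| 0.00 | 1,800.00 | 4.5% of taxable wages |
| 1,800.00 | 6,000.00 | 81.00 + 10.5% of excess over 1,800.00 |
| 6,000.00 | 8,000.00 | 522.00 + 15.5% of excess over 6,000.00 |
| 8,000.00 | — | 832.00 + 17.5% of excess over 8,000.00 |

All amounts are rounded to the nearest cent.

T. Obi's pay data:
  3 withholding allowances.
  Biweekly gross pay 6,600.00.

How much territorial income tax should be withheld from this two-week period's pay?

Territorial Income Tax: taxable = 6,600.00 − 3×450.00 = 5,250.00
  81.00 + 10.5% × (5,250.00 − 1,800.00) = 81.00 + 10.5% × 3,450.00 = 443.25

443.25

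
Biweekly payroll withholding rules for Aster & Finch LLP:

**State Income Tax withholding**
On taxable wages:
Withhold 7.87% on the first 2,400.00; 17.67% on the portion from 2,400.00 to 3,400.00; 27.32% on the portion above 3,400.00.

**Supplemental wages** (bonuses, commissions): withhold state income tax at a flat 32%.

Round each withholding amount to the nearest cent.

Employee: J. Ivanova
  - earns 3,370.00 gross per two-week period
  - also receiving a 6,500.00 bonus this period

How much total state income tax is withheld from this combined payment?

2,440.28

State Income Tax: taxable = 3,370.00
  188.88 + 17.67% × (3,370.00 − 2,400.00) = 188.88 + 17.67% × 970.00 = 360.28
Supplemental (32% flat on bonus): 32% × 6,500.00 = 2,080.00
Total state income tax: 360.28 + 2,080.00 = 2,440.28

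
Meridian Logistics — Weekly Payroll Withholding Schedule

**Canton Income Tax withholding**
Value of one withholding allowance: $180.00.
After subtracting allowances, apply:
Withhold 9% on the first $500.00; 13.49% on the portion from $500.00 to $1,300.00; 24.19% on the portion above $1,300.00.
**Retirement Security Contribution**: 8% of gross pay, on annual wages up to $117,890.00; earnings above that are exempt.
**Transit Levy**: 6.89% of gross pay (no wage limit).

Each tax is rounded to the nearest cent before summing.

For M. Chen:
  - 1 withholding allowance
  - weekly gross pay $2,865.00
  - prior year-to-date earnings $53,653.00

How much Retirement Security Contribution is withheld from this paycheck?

$229.20

Retirement Security Contribution: 8% × $2,865.00 = $229.20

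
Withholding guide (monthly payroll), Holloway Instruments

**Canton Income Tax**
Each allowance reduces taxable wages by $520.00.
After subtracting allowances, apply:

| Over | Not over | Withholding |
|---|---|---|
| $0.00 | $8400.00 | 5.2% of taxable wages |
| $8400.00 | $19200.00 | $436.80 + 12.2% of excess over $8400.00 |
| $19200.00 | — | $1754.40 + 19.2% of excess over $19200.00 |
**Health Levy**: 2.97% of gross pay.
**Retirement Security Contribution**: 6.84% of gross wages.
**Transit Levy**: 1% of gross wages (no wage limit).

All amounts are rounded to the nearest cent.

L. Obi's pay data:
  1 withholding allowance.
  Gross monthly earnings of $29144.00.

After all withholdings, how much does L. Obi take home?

Canton Income Tax: taxable = $29144.00 − 1×$520.00 = $28624.00
  $1754.40 + 19.2% × ($28624.00 − $19200.00) = $1754.40 + 19.2% × $9424.00 = $3563.81
Health Levy: 2.97% × $29144.00 = $865.58
Retirement Security Contribution: 6.84% × $29144.00 = $1993.45
Transit Levy: 1% × $29144.00 = $291.44
Total withheld: $3563.81 + $865.58 + $1993.45 + $291.44 = $6714.28
Net pay: $29144.00 − $6714.28 = $22429.72

$22429.72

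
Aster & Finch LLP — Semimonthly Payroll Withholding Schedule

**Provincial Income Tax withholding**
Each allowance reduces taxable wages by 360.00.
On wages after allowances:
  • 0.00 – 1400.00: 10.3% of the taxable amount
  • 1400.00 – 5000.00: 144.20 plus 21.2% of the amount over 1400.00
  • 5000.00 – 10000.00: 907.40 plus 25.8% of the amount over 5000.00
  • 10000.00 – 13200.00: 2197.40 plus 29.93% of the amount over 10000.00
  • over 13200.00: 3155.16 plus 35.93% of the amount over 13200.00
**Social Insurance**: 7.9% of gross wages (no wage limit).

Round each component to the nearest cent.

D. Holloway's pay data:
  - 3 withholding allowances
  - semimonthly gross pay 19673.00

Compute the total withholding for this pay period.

6647.03

Provincial Income Tax: taxable = 19673.00 − 3×360.00 = 18593.00
  3155.16 + 35.93% × (18593.00 − 13200.00) = 3155.16 + 35.93% × 5393.00 = 5092.86
Social Insurance: 7.9% × 19673.00 = 1554.17
Total: 5092.86 + 1554.17 = 6647.03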